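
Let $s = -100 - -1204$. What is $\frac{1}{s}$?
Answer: $\frac{1}{1104} \approx 0.0009058$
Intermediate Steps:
$s = 1104$ ($s = -100 + 1204 = 1104$)
$\frac{1}{s} = \frac{1}{1104}$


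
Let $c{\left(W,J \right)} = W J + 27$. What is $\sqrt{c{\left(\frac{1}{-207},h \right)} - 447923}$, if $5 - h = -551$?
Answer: $\frac{2 i \sqrt{533111411}}{69} \approx 669.25 i$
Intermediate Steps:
$h = 556$ ($h = 5 - -551 = 5 + 551 = 556$)
$c{\left(W,J \right)} = 27 + J W$ ($c{\left(W,J \right)} = J W + 27 = 27 + J W$)
$\sqrt{c{\left(\frac{1}{-207},h \right)} - 447923} = \sqrt{\left(27 + \frac{556}{-207}\right) - 447923} = \sqrt{\left(27 + 556 \left(- \frac{1}{207}\right)\right) - 447923} = \sqrt{\left(27 - \frac{556}{207}\right) - 447923} = \sqrt{\frac{5033}{207} - 447923} = \sqrt{- \frac{92715028}{207}} = \frac{2 i \sqrt{533111411}}{69}$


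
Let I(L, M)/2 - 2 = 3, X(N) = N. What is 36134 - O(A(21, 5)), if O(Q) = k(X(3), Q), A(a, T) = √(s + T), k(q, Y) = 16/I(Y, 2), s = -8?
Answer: 180662/5 ≈ 36132.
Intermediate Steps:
I(L, M) = 10 (I(L, M) = 4 + 2*3 = 4 + 6 = 10)
k(q, Y) = 8/5 (k(q, Y) = 16/10 = 16*(⅒) = 8/5)
A(a, T) = √(-8 + T)
O(Q) = 8/5
36134 - O(A(21, 5)) = 36134 - 1*8/5 = 36134 - 8/5 = 180662/5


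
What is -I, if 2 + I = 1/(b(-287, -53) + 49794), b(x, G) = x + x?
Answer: 98439/49220 ≈ 2.0000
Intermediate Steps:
b(x, G) = 2*x
I = -98439/49220 (I = -2 + 1/(2*(-287) + 49794) = -2 + 1/(-574 + 49794) = -2 + 1/49220 = -98439/49220 ≈ -2.0000)
-I = -1*(-98439/49220) = 98439/49220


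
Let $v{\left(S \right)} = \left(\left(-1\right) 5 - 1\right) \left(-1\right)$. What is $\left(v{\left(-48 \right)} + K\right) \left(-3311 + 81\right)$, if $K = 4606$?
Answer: $-14896760$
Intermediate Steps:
$v{\left(S \right)} = 6$ ($v{\left(S \right)} = \left(-5 - 1\right) \left(-1\right) = \left(-6\right) \left(-1\right) = 6$)
$\left(v{\left(-48 \right)} + K\right) \left(-3311 + 81\right) = \left(6 + 4606\right) \left(-3311 + 81\right) = 4612 \left(-3230\right) = -14896760$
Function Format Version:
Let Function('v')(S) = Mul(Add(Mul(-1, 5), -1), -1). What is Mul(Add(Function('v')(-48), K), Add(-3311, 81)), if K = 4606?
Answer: -14896760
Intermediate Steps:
Function('v')(S) = 6 (Function('v')(S) = Mul(Add(-5, -1), -1) = Mul(-6, -1) = 6)
Mul(Add(Function('v')(-48), K), Add(-3311, 81)) = Mul(Add(6, 4606), Add(-3311, 81)) = Mul(4612, -3230) = -14896760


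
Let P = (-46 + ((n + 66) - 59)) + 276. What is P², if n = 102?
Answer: 114921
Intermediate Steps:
P = 339 (P = (-46 + ((102 + 66) - 59)) + 276 = (-46 + (168 - 59)) + 276 = (-46 + 109) + 276 = 63 + 276 = 339)
P² = 339² = 114921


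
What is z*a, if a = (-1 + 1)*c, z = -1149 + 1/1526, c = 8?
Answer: 0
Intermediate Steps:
z = -1753373/1526 (z = -1149 + 1/1526 = -1753373/1526 ≈ -1149.0)
a = 0 (a = (-1 + 1)*8 = 0*8 = 0)
z*a = -1753373/1526*0 = 0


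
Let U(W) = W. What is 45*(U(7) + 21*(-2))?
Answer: -1575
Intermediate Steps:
45*(U(7) + 21*(-2)) = 45*(7 + 21*(-2)) = 45*(7 - 42) = 45*(-35) = -1575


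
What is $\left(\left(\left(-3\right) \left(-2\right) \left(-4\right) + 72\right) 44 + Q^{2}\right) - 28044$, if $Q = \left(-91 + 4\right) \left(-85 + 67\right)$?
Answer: $2426424$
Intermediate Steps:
$Q = 1566$ ($Q = \left(-87\right) \left(-18\right) = 1566$)
$\left(\left(\left(-3\right) \left(-2\right) \left(-4\right) + 72\right) 44 + Q^{2}\right) - 28044 = \left(\left(\left(-3\right) \left(-2\right) \left(-4\right) + 72\right) 44 + 1566^{2}\right) - 28044 = \left(\left(6 \left(-4\right) + 72\right) 44 + 2452356\right) - 28044 = \left(\left(-24 + 72\right) 44 + 2452356\right) - 28044 = \left(48 \cdot 44 + 2452356\right) - 28044 = \left(2112 + 2452356\right) - 28044 = 2454468 - 28044 = 2426424$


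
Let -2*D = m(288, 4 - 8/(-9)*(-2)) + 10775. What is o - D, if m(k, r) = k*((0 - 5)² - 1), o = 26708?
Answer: 71103/2 ≈ 35552.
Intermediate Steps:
m(k, r) = 24*k (m(k, r) = k*((-5)² - 1) = k*(25 - 1) = k*24 = 24*k)
D = -17687/2 (D = -(24*288 + 10775)/2 = -(6912 + 10775)/2 = -½*17687 = -17687/2 ≈ -8843.5)
o - D = 26708 - 1*(-17687/2) = 26708 + 17687/2 = 71103/2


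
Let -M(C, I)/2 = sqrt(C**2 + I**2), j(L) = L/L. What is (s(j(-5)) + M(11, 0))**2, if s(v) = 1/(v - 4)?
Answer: 4489/9 ≈ 498.78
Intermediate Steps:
j(L) = 1
s(v) = 1/(-4 + v)
M(C, I) = -2*sqrt(C**2 + I**2)
(s(j(-5)) + M(11, 0))**2 = (1/(-4 + 1) - 2*sqrt(11**2 + 0**2))**2 = (1/(-3) - 2*sqrt(121 + 0))**2 = (-1/3 - 2*sqrt(121))**2 = (-1/3 - 2*11)**2 = (-1/3 - 22)**2 = (-67/3)**2 = 4489/9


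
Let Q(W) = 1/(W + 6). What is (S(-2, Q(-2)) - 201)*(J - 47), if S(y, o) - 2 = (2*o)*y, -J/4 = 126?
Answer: 110200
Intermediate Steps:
J = -504 (J = -4*126 = -504)
Q(W) = 1/(6 + W)
S(y, o) = 2 + 2*o*y (S(y, o) = 2 + (2*o)*y = 2 + 2*o*y)
(S(-2, Q(-2)) - 201)*(J - 47) = ((2 + 2*(-2)/(6 - 2)) - 201)*(-504 - 47) = ((2 + 2*(-2)/4) - 201)*(-551) = ((2 + 2*(1/4)*(-2)) - 201)*(-551) = ((2 - 1) - 201)*(-551) = (1 - 201)*(-551) = -200*(-551) = 110200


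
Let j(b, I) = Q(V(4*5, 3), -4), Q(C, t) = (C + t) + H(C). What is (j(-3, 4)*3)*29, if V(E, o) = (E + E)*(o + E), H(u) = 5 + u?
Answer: 160167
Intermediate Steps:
V(E, o) = 2*E*(E + o) (V(E, o) = (2*E)*(E + o) = 2*E*(E + o))
Q(C, t) = 5 + t + 2*C (Q(C, t) = (C + t) + (5 + C) = 5 + t + 2*C)
j(b, I) = 1841 (j(b, I) = 5 - 4 + 2*(2*(4*5)*(4*5 + 3)) = 5 - 4 + 2*(2*20*(20 + 3)) = 5 - 4 + 2*(2*20*23) = 5 - 4 + 2*920 = 5 - 4 + 1840 = 1841)
(j(-3, 4)*3)*29 = (1841*3)*29 = 5523*29 = 160167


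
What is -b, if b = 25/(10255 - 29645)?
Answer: 5/3878 ≈ 0.0012893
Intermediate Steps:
b = -5/3878 (b = 25/(-19390) = -1/19390*25 = -5/3878 ≈ -0.0012893)
-b = -1*(-5/3878) = 5/3878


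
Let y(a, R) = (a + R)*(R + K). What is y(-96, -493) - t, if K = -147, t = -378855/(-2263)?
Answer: 852681625/2263 ≈ 3.7679e+5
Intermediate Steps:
t = 378855/2263 (t = -378855*(-1/2263) = 378855/2263 ≈ 167.41)
y(a, R) = (-147 + R)*(R + a) (y(a, R) = (a + R)*(R - 147) = (R + a)*(-147 + R) = (-147 + R)*(R + a))
y(-96, -493) - t = ((-493)**2 - 147*(-493) - 147*(-96) - 493*(-96)) - 1*378855/2263 = (243049 + 72471 + 14112 + 47328) - 378855/2263 = 376960 - 378855/2263 = 852681625/2263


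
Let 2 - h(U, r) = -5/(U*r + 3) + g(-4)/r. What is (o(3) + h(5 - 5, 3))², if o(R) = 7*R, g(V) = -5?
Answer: 6241/9 ≈ 693.44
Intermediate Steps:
h(U, r) = 2 + 5/r + 5/(3 + U*r) (h(U, r) = 2 - (-5/(U*r + 3) - 5/r) = 2 - (-5/(3 + U*r) - 5/r) = 2 - (-5/r - 5/(3 + U*r)) = 2 + (5/r + 5/(3 + U*r)) = 2 + 5/r + 5/(3 + U*r))
(o(3) + h(5 - 5, 3))² = (7*3 + (15 + 11*3 + 2*(5 - 5)*3² + 5*(5 - 5)*3)/(3*(3 + (5 - 5)*3)))² = (21 + (15 + 33 + 2*0*9 + 5*0*3)/(3*(3 + 0*3)))² = (21 + (15 + 33 + 0 + 0)/(3*(3 + 0)))² = (21 + (⅓)*48/3)² = (21 + (⅓)*(⅓)*48)² = (21 + 16/3)² = (79/3)² = 6241/9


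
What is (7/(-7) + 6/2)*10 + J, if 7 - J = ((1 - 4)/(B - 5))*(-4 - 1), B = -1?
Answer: 59/2 ≈ 29.500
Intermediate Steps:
J = 19/2 (J = 7 - (1 - 4)/(-1 - 5)*(-4 - 1) = 7 - (-3/(-6))*(-5) = 7 - (-3*(-⅙))*(-5) = 7 - (-5)/2 = 7 - 1*(-5/2) = 7 + 5/2 = 19/2 ≈ 9.5000)
(7/(-7) + 6/2)*10 + J = (7/(-7) + 6/2)*10 + 19/2 = (7*(-⅐) + 6*(½))*10 + 19/2 = (-1 + 3)*10 + 19/2 = 2*10 + 19/2 = 20 + 19/2 = 59/2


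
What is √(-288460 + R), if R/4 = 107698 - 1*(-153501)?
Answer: 4*√47271 ≈ 869.68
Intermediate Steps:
R = 1044796 (R = 4*(107698 - 1*(-153501)) = 4*(107698 + 153501) = 4*261199 = 1044796)
√(-288460 + R) = √(-288460 + 1044796) = √756336 = 4*√47271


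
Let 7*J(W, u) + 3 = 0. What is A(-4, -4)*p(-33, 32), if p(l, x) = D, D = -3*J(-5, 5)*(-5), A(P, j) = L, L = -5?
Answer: 225/7 ≈ 32.143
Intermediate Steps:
J(W, u) = -3/7 (J(W, u) = -3/7 + (⅐)*0 = -3/7 + 0 = -3/7)
A(P, j) = -5
D = -45/7 (D = -3*(-3/7)*(-5) = (9/7)*(-5) = -45/7 ≈ -6.4286)
p(l, x) = -45/7
A(-4, -4)*p(-33, 32) = -5*(-45/7) = 225/7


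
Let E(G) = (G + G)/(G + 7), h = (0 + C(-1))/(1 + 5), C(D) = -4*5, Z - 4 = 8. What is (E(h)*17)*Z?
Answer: -4080/11 ≈ -370.91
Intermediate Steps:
Z = 12 (Z = 4 + 8 = 12)
C(D) = -20
h = -10/3 (h = (0 - 20)/(1 + 5) = -20/6 = -20*⅙ = -10/3 ≈ -3.3333)
E(G) = 2*G/(7 + G) (E(G) = (2*G)/(7 + G) = 2*G/(7 + G))
(E(h)*17)*Z = ((2*(-10/3)/(7 - 10/3))*17)*12 = ((2*(-10/3)/(11/3))*17)*12 = ((2*(-10/3)*(3/11))*17)*12 = -20/11*17*12 = -340/11*12 = -4080/11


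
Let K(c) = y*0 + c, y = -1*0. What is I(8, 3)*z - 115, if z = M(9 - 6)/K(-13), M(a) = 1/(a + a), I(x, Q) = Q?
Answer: -2991/26 ≈ -115.04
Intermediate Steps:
M(a) = 1/(2*a)
y = 0
K(c) = c (K(c) = 0*0 + c = 0 + c = c)
z = -1/78 (z = (1/(2*(9 - 6)))/(-13) = ((½)/3)*(-1/13) = ((½)*(⅓))*(-1/13) = (⅙)*(-1/13) = -1/78 ≈ -0.012821)
I(8, 3)*z - 115 = 3*(-1/78) - 115 = -1/26 - 115 = -2991/26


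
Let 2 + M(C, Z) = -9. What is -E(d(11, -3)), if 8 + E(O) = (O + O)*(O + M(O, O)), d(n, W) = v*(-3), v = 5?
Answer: -772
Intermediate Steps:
M(C, Z) = -11 (M(C, Z) = -2 - 9 = -11)
d(n, W) = -15 (d(n, W) = 5*(-3) = -15)
E(O) = -8 + 2*O*(-11 + O) (E(O) = -8 + (O + O)*(O - 11) = -8 + (2*O)*(-11 + O) = -8 + 2*O*(-11 + O))
-E(d(11, -3)) = -(-8 - 22*(-15) + 2*(-15)**2) = -(-8 + 330 + 2*225) = -(-8 + 330 + 450) = -1*772 = -772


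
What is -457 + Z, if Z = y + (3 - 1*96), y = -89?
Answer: -639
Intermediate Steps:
Z = -182 (Z = -89 + (3 - 1*96) = -89 + (3 - 96) = -89 - 93 = -182)
-457 + Z = -457 - 182 = -639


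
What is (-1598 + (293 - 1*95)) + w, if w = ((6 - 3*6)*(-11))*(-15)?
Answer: -3380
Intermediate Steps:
w = -1980 (w = ((6 - 18)*(-11))*(-15) = -12*(-11)*(-15) = 132*(-15) = -1980)
(-1598 + (293 - 1*95)) + w = (-1598 + (293 - 1*95)) - 1980 = (-1598 + (293 - 95)) - 1980 = (-1598 + 198) - 1980 = -1400 - 1980 = -3380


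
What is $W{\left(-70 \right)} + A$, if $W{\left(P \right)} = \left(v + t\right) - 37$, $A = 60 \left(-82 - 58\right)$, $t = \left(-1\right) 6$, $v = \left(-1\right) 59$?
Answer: $-8502$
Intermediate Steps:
$v = -59$
$t = -6$
$A = -8400$ ($A = 60 \left(-140\right) = -8400$)
$W{\left(P \right)} = -102$ ($W{\left(P \right)} = \left(-59 - 6\right) - 37 = -65 - 37 = -102$)
$W{\left(-70 \right)} + A = -102 - 8400 = -8502$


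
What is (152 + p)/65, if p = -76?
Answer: 76/65 ≈ 1.1692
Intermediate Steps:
(152 + p)/65 = (152 - 76)/65 = 76*(1/65) = 76/65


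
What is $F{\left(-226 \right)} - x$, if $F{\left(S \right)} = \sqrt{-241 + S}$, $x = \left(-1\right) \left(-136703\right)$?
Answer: $-136703 + i \sqrt{467} \approx -1.367 \cdot 10^{5} + 21.61 i$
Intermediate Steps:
$x = 136703$
$F{\left(-226 \right)} - x = \sqrt{-241 - 226} - 136703 = \sqrt{-467} - 136703 = i \sqrt{467} - 136703 = -136703 + i \sqrt{467}$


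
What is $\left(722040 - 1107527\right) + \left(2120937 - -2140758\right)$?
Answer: $3876208$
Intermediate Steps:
$\left(722040 - 1107527\right) + \left(2120937 - -2140758\right) = -385487 + \left(2120937 + 2140758\right) = -385487 + 4261695 = 3876208$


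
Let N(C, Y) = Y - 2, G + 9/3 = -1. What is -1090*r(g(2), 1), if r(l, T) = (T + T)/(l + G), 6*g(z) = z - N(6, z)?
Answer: 6540/11 ≈ 594.54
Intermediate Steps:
G = -4 (G = -3 - 1 = -4)
N(C, Y) = -2 + Y
g(z) = ⅓ (g(z) = (z - (-2 + z))/6 = (z + (2 - z))/6 = (⅙)*2 = ⅓)
r(l, T) = 2*T/(-4 + l) (r(l, T) = (T + T)/(l - 4) = (2*T)/(-4 + l) = 2*T/(-4 + l))
-1090*r(g(2), 1) = -2180/(-4 + ⅓) = -2180/(-11/3) = -2180*(-3)/11 = -1090*(-6/11) = 6540/11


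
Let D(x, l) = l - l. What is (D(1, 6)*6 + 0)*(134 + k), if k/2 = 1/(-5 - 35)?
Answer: 0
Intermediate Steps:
k = -1/20 (k = 2/(-5 - 35) = 2/(-40) = 2*(-1/40) = -1/20 ≈ -0.050000)
D(x, l) = 0
(D(1, 6)*6 + 0)*(134 + k) = (0*6 + 0)*(134 - 1/20) = (0 + 0)*(2679/20) = 0*(2679/20) = 0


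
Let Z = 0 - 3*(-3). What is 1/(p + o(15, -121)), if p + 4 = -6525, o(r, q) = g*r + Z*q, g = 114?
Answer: -1/5908 ≈ -0.00016926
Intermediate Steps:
Z = 9 (Z = 0 + 9 = 9)
o(r, q) = 9*q + 114*r (o(r, q) = 114*r + 9*q = 9*q + 114*r)
p = -6529 (p = -4 - 6525 = -6529)
1/(p + o(15, -121)) = 1/(-6529 + (9*(-121) + 114*15)) = 1/(-6529 + (-1089 + 1710)) = 1/(-6529 + 621) = 1/(-5908) = -1/5908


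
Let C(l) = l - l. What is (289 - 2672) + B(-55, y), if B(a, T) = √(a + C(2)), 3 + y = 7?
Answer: -2383 + I*√55 ≈ -2383.0 + 7.4162*I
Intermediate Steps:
y = 4 (y = -3 + 7 = 4)
C(l) = 0
B(a, T) = √a (B(a, T) = √(a + 0) = √a)
(289 - 2672) + B(-55, y) = (289 - 2672) + √(-55) = -2383 + I*√55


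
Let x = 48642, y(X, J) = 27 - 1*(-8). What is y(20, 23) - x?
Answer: -48607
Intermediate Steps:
y(X, J) = 35 (y(X, J) = 27 + 8 = 35)
y(20, 23) - x = 35 - 1*48642 = 35 - 48642 = -48607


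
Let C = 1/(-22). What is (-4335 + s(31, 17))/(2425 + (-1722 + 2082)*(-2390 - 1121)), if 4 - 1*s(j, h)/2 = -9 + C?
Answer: 47398/13876885 ≈ 0.0034156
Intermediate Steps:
C = -1/22 ≈ -0.045455
s(j, h) = 287/11 (s(j, h) = 8 - 2*(-9 - 1/22) = 8 - 2*(-199/22) = 8 + 199/11 = 287/11)
(-4335 + s(31, 17))/(2425 + (-1722 + 2082)*(-2390 - 1121)) = (-4335 + 287/11)/(2425 + (-1722 + 2082)*(-2390 - 1121)) = -47398/(11*(2425 + 360*(-3511))) = -47398/(11*(2425 - 1263960)) = -47398/11/(-1261535) = -47398/11*(-1/1261535) = 47398/13876885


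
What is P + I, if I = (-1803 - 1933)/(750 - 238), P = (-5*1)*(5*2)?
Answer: -3667/64 ≈ -57.297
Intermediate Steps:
P = -50 (P = -5*10 = -50)
I = -467/64 (I = -3736/512 = -3736*1/512 = -467/64 ≈ -7.2969)
P + I = -50 - 467/64 = -3667/64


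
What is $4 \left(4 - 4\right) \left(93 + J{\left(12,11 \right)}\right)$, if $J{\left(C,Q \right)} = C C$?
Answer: $0$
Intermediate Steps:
$J{\left(C,Q \right)} = C^{2}$
$4 \left(4 - 4\right) \left(93 + J{\left(12,11 \right)}\right) = 4 \left(4 - 4\right) \left(93 + 12^{2}\right) = 4 \left(4 - 4\right) \left(93 + 144\right) = 4 \cdot 0 \cdot 237 = 0 \cdot 237 = 0$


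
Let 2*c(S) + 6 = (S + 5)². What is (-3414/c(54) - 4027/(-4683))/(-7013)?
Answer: 17981699/114125529525 ≈ 0.00015756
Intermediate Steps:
c(S) = -3 + (5 + S)²/2 (c(S) = -3 + (S + 5)²/2 = -3 + (5 + S)²/2)
(-3414/c(54) - 4027/(-4683))/(-7013) = (-3414/(-3 + (5 + 54)²/2) - 4027/(-4683))/(-7013) = (-3414/(-3 + (½)*59²) - 4027*(-1/4683))*(-1/7013) = (-3414/(-3 + (½)*3481) + 4027/4683)*(-1/7013) = (-3414/(-3 + 3481/2) + 4027/4683)*(-1/7013) = (-3414/3475/2 + 4027/4683)*(-1/7013) = (-3414*2/3475 + 4027/4683)*(-1/7013) = (-6828/3475 + 4027/4683)*(-1/7013) = -17981699/16273425*(-1/7013) = 17981699/114125529525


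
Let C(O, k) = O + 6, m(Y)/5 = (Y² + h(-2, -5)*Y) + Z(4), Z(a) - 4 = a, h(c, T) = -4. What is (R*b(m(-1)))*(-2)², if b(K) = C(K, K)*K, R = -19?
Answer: -350740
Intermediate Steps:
Z(a) = 4 + a
m(Y) = 40 - 20*Y + 5*Y² (m(Y) = 5*((Y² - 4*Y) + (4 + 4)) = 5*((Y² - 4*Y) + 8) = 5*(8 + Y² - 4*Y) = 40 - 20*Y + 5*Y²)
C(O, k) = 6 + O
b(K) = K*(6 + K) (b(K) = (6 + K)*K = K*(6 + K))
(R*b(m(-1)))*(-2)² = -19*(40 - 20*(-1) + 5*(-1)²)*(6 + (40 - 20*(-1) + 5*(-1)²))*(-2)² = -19*(40 + 20 + 5*1)*(6 + (40 + 20 + 5*1))*4 = -19*(40 + 20 + 5)*(6 + (40 + 20 + 5))*4 = -1235*(6 + 65)*4 = -1235*71*4 = -19*4615*4 = -87685*4 = -350740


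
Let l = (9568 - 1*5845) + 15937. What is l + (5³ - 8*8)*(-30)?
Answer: 17830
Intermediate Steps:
l = 19660 (l = (9568 - 5845) + 15937 = 3723 + 15937 = 19660)
l + (5³ - 8*8)*(-30) = 19660 + (5³ - 8*8)*(-30) = 19660 + (125 - 64)*(-30) = 19660 + 61*(-30) = 19660 - 1830 = 17830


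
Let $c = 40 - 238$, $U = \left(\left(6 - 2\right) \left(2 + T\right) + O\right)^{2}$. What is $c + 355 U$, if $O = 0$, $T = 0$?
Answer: $22522$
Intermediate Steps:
$U = 64$ ($U = \left(\left(6 - 2\right) \left(2 + 0\right) + 0\right)^{2} = \left(4 \cdot 2 + 0\right)^{2} = \left(8 + 0\right)^{2} = 8^{2} = 64$)
$c = -198$
$c + 355 U = -198 + 355 \cdot 64 = -198 + 22720 = 22522$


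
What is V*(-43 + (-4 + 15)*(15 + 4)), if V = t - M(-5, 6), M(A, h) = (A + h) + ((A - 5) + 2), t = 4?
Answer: 1826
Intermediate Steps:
M(A, h) = -3 + h + 2*A (M(A, h) = (A + h) + ((-5 + A) + 2) = (A + h) + (-3 + A) = -3 + h + 2*A)
V = 11 (V = 4 - (-3 + 6 + 2*(-5)) = 4 - (-3 + 6 - 10) = 4 - 1*(-7) = 4 + 7 = 11)
V*(-43 + (-4 + 15)*(15 + 4)) = 11*(-43 + (-4 + 15)*(15 + 4)) = 11*(-43 + 11*19) = 11*(-43 + 209) = 11*166 = 1826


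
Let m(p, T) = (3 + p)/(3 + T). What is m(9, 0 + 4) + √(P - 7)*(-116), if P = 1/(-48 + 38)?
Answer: 12/7 - 58*I*√710/5 ≈ 1.7143 - 309.09*I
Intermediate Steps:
P = -⅒ (P = 1/(-10) = -⅒ ≈ -0.10000)
m(p, T) = (3 + p)/(3 + T)
m(9, 0 + 4) + √(P - 7)*(-116) = (3 + 9)/(3 + (0 + 4)) + √(-⅒ - 7)*(-116) = 12/(3 + 4) + √(-71/10)*(-116) = 12/7 + (I*√710/10)*(-116) = (⅐)*12 - 58*I*√710/5 = 12/7 - 58*I*√710/5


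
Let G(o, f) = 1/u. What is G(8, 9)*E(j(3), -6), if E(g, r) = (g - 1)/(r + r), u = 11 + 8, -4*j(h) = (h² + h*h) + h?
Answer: 25/912 ≈ 0.027412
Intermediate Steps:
j(h) = -h²/2 - h/4 (j(h) = -((h² + h*h) + h)/4 = -((h² + h²) + h)/4 = -(2*h² + h)/4 = -(h + 2*h²)/4 = -h²/2 - h/4)
u = 19
E(g, r) = (-1 + g)/(2*r) (E(g, r) = (-1 + g)/((2*r)) = (-1 + g)*(1/(2*r)) = (-1 + g)/(2*r))
G(o, f) = 1/19
G(8, 9)*E(j(3), -6) = ((½)*(-1 - ¼*3*(1 + 2*3))/(-6))/19 = ((½)*(-⅙)*(-1 - ¼*3*(1 + 6)))/19 = ((½)*(-⅙)*(-1 - ¼*3*7))/19 = ((½)*(-⅙)*(-1 - 21/4))/19 = ((½)*(-⅙)*(-25/4))/19 = (1/19)*(25/48) = 25/912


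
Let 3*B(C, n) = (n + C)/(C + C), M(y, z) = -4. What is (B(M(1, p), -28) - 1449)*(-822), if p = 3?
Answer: 1189982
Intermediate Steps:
B(C, n) = (C + n)/(6*C) (B(C, n) = ((n + C)/(C + C))/3 = ((C + n)/((2*C)))/3 = ((C + n)*(1/(2*C)))/3 = ((C + n)/(2*C))/3 = (C + n)/(6*C))
(B(M(1, p), -28) - 1449)*(-822) = ((⅙)*(-4 - 28)/(-4) - 1449)*(-822) = ((⅙)*(-¼)*(-32) - 1449)*(-822) = (4/3 - 1449)*(-822) = -4343/3*(-822) = 1189982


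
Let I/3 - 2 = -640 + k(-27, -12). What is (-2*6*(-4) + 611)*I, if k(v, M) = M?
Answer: -1285050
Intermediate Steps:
I = -1950 (I = 6 + 3*(-640 - 12) = 6 + 3*(-652) = 6 - 1956 = -1950)
(-2*6*(-4) + 611)*I = (-2*6*(-4) + 611)*(-1950) = (-12*(-4) + 611)*(-1950) = (48 + 611)*(-1950) = 659*(-1950) = -1285050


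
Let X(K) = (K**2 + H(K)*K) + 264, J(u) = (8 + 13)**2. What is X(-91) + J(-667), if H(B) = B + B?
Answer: 25548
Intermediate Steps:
H(B) = 2*B
J(u) = 441 (J(u) = 21**2 = 441)
X(K) = 264 + 3*K**2 (X(K) = (K**2 + (2*K)*K) + 264 = (K**2 + 2*K**2) + 264 = 3*K**2 + 264 = 264 + 3*K**2)
X(-91) + J(-667) = (264 + 3*(-91)**2) + 441 = (264 + 3*8281) + 441 = (264 + 24843) + 441 = 25107 + 441 = 25548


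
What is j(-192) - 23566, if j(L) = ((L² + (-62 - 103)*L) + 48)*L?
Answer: -13193230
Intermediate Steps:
j(L) = L*(48 + L² - 165*L) (j(L) = ((L² - 165*L) + 48)*L = (48 + L² - 165*L)*L = L*(48 + L² - 165*L))
j(-192) - 23566 = -192*(48 + (-192)² - 165*(-192)) - 23566 = -192*(48 + 36864 + 31680) - 23566 = -192*68592 - 23566 = -13169664 - 23566 = -13193230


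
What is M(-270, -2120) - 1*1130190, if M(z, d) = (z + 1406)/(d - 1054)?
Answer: -1793612098/1587 ≈ -1.1302e+6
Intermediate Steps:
M(z, d) = (1406 + z)/(-1054 + d)
M(-270, -2120) - 1*1130190 = (1406 - 270)/(-1054 - 2120) - 1*1130190 = 1136/(-3174) - 1130190 = -1/3174*1136 - 1130190 = -568/1587 - 1130190 = -1793612098/1587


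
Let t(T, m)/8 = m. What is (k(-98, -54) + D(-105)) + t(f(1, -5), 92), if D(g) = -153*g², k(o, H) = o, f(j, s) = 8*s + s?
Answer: -1686187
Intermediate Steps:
f(j, s) = 9*s
t(T, m) = 8*m
(k(-98, -54) + D(-105)) + t(f(1, -5), 92) = (-98 - 153*(-105)²) + 8*92 = (-98 - 153*11025) + 736 = (-98 - 1686825) + 736 = -1686923 + 736 = -1686187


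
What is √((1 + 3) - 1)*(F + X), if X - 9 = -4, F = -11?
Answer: -6*√3 ≈ -10.392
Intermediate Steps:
X = 5 (X = 9 - 4 = 5)
√((1 + 3) - 1)*(F + X) = √((1 + 3) - 1)*(-11 + 5) = √(4 - 1)*(-6) = √3*(-6) = -6*√3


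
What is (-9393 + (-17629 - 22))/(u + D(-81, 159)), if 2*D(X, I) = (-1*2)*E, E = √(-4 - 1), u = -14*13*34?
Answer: 167348272/38291349 - 27044*I*√5/38291349 ≈ 4.3704 - 0.0015793*I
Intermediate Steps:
u = -6188 (u = -182*34 = -6188)
E = I*√5 (E = √(-5) = I*√5 ≈ 2.2361*I)
D(X, I) = -I*√5 (D(X, I) = ((-1*2)*(I*√5))/2 = (-2*I*√5)/2 = -I*√5)
(-9393 + (-17629 - 22))/(u + D(-81, 159)) = (-9393 + (-17629 - 22))/(-6188 - I*√5) = (-9393 - 17651)/(-6188 - I*√5) = -27044/(-6188 - I*√5)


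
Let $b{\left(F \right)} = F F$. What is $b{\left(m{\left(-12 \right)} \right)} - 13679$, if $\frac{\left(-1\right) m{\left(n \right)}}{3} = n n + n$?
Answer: $143137$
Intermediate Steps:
$m{\left(n \right)} = - 3 n - 3 n^{2}$ ($m{\left(n \right)} = - 3 \left(n n + n\right) = - 3 \left(n^{2} + n\right) = - 3 \left(n + n^{2}\right) = - 3 n - 3 n^{2}$)
$b{\left(F \right)} = F^{2}$
$b{\left(m{\left(-12 \right)} \right)} - 13679 = \left(\left(-3\right) \left(-12\right) \left(1 - 12\right)\right)^{2} - 13679 = \left(\left(-3\right) \left(-12\right) \left(-11\right)\right)^{2} - 13679 = \left(-396\right)^{2} - 13679 = 156816 - 13679 = 143137$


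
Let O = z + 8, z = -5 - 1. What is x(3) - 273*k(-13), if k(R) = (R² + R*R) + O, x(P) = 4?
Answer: -92816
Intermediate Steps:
z = -6
O = 2 (O = -6 + 8 = 2)
k(R) = 2 + 2*R² (k(R) = (R² + R*R) + 2 = (R² + R²) + 2 = 2*R² + 2 = 2 + 2*R²)
x(3) - 273*k(-13) = 4 - 273*(2 + 2*(-13)²) = 4 - 273*(2 + 2*169) = 4 - 273*(2 + 338) = 4 - 273*340 = 4 - 92820 = -92816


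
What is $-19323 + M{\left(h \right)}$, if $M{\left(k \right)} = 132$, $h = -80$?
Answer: $-19191$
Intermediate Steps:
$-19323 + M{\left(h \right)} = -19323 + 132 = -19191$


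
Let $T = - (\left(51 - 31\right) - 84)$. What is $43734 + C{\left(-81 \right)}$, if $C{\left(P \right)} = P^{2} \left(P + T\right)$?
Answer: $-67803$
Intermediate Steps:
$T = 64$ ($T = - (20 - 84) = \left(-1\right) \left(-64\right) = 64$)
$C{\left(P \right)} = P^{2} \left(64 + P\right)$ ($C{\left(P \right)} = P^{2} \left(P + 64\right) = P^{2} \left(64 + P\right)$)
$43734 + C{\left(-81 \right)} = 43734 + \left(-81\right)^{2} \left(64 - 81\right) = 43734 + 6561 \left(-17\right) = 43734 - 111537 = -67803$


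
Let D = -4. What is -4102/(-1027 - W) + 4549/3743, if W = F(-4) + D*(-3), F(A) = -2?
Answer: 20071099/3881491 ≈ 5.1710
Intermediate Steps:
W = 10 (W = -2 - 4*(-3) = -2 + 12 = 10)
-4102/(-1027 - W) + 4549/3743 = -4102/(-1027 - 1*10) + 4549/3743 = -4102/(-1027 - 10) + 4549*(1/3743) = -4102/(-1037) + 4549/3743 = -4102*(-1/1037) + 4549/3743 = 4102/1037 + 4549/3743 = 20071099/3881491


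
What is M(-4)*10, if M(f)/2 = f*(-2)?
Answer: 160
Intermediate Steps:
M(f) = -4*f (M(f) = 2*(f*(-2)) = 2*(-2*f) = -4*f)
M(-4)*10 = -4*(-4)*10 = 16*10 = 160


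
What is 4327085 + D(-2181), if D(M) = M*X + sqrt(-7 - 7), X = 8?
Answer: 4309637 + I*sqrt(14) ≈ 4.3096e+6 + 3.7417*I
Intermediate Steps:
D(M) = 8*M + I*sqrt(14) (D(M) = M*8 + sqrt(-7 - 7) = 8*M + sqrt(-14) = 8*M + I*sqrt(14))
4327085 + D(-2181) = 4327085 + (8*(-2181) + I*sqrt(14)) = 4327085 + (-17448 + I*sqrt(14)) = 4309637 + I*sqrt(14)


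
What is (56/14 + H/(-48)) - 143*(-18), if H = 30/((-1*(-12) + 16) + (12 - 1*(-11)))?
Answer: 1051819/408 ≈ 2578.0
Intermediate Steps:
H = 10/17 (H = 30/((12 + 16) + (12 + 11)) = 30/(28 + 23) = 30/51 = 30*(1/51) = 10/17 ≈ 0.58823)
(56/14 + H/(-48)) - 143*(-18) = (56/14 + (10/17)/(-48)) - 143*(-18) = (56*(1/14) + (10/17)*(-1/48)) + 2574 = (4 - 5/408) + 2574 = 1627/408 + 2574 = 1051819/408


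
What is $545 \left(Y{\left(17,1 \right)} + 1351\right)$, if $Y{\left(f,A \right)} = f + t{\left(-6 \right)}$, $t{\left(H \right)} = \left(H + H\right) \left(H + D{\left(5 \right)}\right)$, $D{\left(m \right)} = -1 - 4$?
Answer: $817500$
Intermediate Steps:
$D{\left(m \right)} = -5$ ($D{\left(m \right)} = -1 - 4 = -5$)
$t{\left(H \right)} = 2 H \left(-5 + H\right)$ ($t{\left(H \right)} = \left(H + H\right) \left(H - 5\right) = 2 H \left(-5 + H\right)$)
$Y{\left(f,A \right)} = 132 + f$ ($Y{\left(f,A \right)} = f + 2 \left(-6\right) \left(-5 - 6\right) = f + 2 \left(-6\right) \left(-11\right) = f + 132 = 132 + f$)
$545 \left(Y{\left(17,1 \right)} + 1351\right) = 545 \left(\left(132 + 17\right) + 1351\right) = 545 \left(149 + 1351\right) = 545 \cdot 1500 = 817500$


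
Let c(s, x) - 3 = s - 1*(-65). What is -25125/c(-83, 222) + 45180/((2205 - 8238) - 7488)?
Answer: 7534165/4507 ≈ 1671.7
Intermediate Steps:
c(s, x) = 68 + s (c(s, x) = 3 + (s - 1*(-65)) = 3 + (s + 65) = 3 + (65 + s) = 68 + s)
-25125/c(-83, 222) + 45180/((2205 - 8238) - 7488) = -25125/(68 - 83) + 45180/((2205 - 8238) - 7488) = -25125/(-15) + 45180/(-6033 - 7488) = -25125*(-1/15) + 45180/(-13521) = 1675 + 45180*(-1/13521) = 1675 - 15060/4507 = 7534165/4507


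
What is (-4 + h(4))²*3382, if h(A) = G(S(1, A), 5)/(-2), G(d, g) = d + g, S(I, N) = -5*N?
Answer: 82859/2 ≈ 41430.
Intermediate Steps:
h(A) = -5/2 + 5*A/2 (h(A) = (-5*A + 5)/(-2) = (5 - 5*A)*(-½) = -5/2 + 5*A/2)
(-4 + h(4))²*3382 = (-4 + (-5/2 + (5/2)*4))²*3382 = (-4 + (-5/2 + 10))²*3382 = (-4 + 15/2)²*3382 = (7/2)²*3382 = (49/4)*3382 = 82859/2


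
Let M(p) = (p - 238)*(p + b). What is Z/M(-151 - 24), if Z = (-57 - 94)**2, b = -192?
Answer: 22801/151571 ≈ 0.15043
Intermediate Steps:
M(p) = (-238 + p)*(-192 + p) (M(p) = (p - 238)*(p - 192) = (-238 + p)*(-192 + p))
Z = 22801 (Z = (-151)**2 = 22801)
Z/M(-151 - 24) = 22801/(45696 + (-151 - 24)**2 - 430*(-151 - 24)) = 22801/(45696 + (-175)**2 - 430*(-175)) = 22801/(45696 + 30625 + 75250) = 22801/151571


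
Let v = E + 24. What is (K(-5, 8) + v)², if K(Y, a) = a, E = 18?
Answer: 2500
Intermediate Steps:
v = 42 (v = 18 + 24 = 42)
(K(-5, 8) + v)² = (8 + 42)² = 50² = 2500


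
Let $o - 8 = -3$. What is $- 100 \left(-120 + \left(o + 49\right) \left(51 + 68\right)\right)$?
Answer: $-630600$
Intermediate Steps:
$o = 5$ ($o = 8 - 3 = 5$)
$- 100 \left(-120 + \left(o + 49\right) \left(51 + 68\right)\right) = - 100 \left(-120 + \left(5 + 49\right) \left(51 + 68\right)\right) = - 100 \left(-120 + 54 \cdot 119\right) = - 100 \left(-120 + 6426\right) = \left(-100\right) 6306 = -630600$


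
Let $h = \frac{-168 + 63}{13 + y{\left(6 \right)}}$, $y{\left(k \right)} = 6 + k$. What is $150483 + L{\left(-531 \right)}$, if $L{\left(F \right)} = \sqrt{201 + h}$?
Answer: $150483 + \frac{2 \sqrt{1230}}{5} \approx 1.505 \cdot 10^{5}$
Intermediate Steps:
$h = - \frac{21}{5}$ ($h = \frac{-168 + 63}{13 + \left(6 + 6\right)} = - \frac{105}{13 + 12} = - \frac{105}{25} = \left(-105\right) \frac{1}{25} = - \frac{21}{5} \approx -4.2$)
$L{\left(F \right)} = \frac{2 \sqrt{1230}}{5}$ ($L{\left(F \right)} = \sqrt{201 - \frac{21}{5}} = \sqrt{\frac{984}{5}} = \frac{2 \sqrt{1230}}{5}$)
$150483 + L{\left(-531 \right)} = 150483 + \frac{2 \sqrt{1230}}{5}$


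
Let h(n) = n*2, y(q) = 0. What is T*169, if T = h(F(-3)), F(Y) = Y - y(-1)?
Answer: -1014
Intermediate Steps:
F(Y) = Y (F(Y) = Y - 1*0 = Y + 0 = Y)
h(n) = 2*n
T = -6 (T = 2*(-3) = -6)
T*169 = -6*169 = -1014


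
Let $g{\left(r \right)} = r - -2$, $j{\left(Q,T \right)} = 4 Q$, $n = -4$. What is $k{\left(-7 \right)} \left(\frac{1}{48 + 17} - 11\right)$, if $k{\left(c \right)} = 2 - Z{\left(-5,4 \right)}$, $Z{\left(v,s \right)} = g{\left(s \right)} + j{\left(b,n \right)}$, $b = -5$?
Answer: $- \frac{11424}{65} \approx -175.75$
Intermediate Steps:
$g{\left(r \right)} = 2 + r$ ($g{\left(r \right)} = r + 2 = 2 + r$)
$Z{\left(v,s \right)} = -18 + s$ ($Z{\left(v,s \right)} = \left(2 + s\right) + 4 \left(-5\right) = \left(2 + s\right) - 20 = -18 + s$)
$k{\left(c \right)} = 16$ ($k{\left(c \right)} = 2 - \left(-18 + 4\right) = 2 - -14 = 2 + 14 = 16$)
$k{\left(-7 \right)} \left(\frac{1}{48 + 17} - 11\right) = 16 \left(\frac{1}{48 + 17} - 11\right) = 16 \left(\frac{1}{65} - 11\right) = 16 \left(- \frac{714}{65}\right) = - \frac{11424}{65}$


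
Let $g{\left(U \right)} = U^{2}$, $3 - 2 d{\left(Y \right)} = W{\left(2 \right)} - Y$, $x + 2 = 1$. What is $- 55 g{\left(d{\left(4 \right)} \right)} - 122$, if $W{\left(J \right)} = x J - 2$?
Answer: $- \frac{7143}{4} \approx -1785.8$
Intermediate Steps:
$x = -1$ ($x = -2 + 1 = -1$)
$W{\left(J \right)} = -2 - J$ ($W{\left(J \right)} = - J - 2 = -2 - J$)
$d{\left(Y \right)} = \frac{7}{2} + \frac{Y}{2}$ ($d{\left(Y \right)} = \frac{3}{2} - \frac{\left(-2 - 2\right) - Y}{2} = \frac{3}{2} - \frac{-4 - Y}{2} = \frac{3}{2} + \left(2 + \frac{Y}{2}\right) = \frac{7}{2} + \frac{Y}{2}$)
$- 55 g{\left(d{\left(4 \right)} \right)} - 122 = - 55 \left(\frac{7}{2} + \frac{1}{2} \cdot 4\right)^{2} - 122 = - 55 \left(\frac{7}{2} + 2\right)^{2} - 122 = - 55 \left(\frac{11}{2}\right)^{2} - 122 = \left(-55\right) \frac{121}{4} - 122 = - \frac{6655}{4} - 122 = - \frac{7143}{4}$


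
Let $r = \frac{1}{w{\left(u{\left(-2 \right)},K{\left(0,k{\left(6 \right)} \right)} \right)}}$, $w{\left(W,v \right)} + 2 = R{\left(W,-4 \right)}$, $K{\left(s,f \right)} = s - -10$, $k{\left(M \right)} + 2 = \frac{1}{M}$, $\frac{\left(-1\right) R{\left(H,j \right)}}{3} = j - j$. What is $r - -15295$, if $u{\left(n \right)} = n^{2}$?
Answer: $\frac{30589}{2} \approx 15295.0$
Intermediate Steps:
$R{\left(H,j \right)} = 0$ ($R{\left(H,j \right)} = - 3 \left(j - j\right) = \left(-3\right) 0 = 0$)
$k{\left(M \right)} = -2 + \frac{1}{M}$
$K{\left(s,f \right)} = 10 + s$ ($K{\left(s,f \right)} = s + 10 = 10 + s$)
$w{\left(W,v \right)} = -2$ ($w{\left(W,v \right)} = -2 + 0 = -2$)
$r = - \frac{1}{2}$ ($r = \frac{1}{-2} = - \frac{1}{2} \approx -0.5$)
$r - -15295 = - \frac{1}{2} - -15295 = - \frac{1}{2} + 15295 = \frac{30589}{2}$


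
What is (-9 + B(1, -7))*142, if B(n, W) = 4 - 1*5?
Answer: -1420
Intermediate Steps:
B(n, W) = -1 (B(n, W) = 4 - 5 = -1)
(-9 + B(1, -7))*142 = (-9 - 1)*142 = -10*142 = -1420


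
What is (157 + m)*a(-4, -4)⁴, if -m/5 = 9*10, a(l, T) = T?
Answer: -75008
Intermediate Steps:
m = -450 (m = -45*10 = -5*90 = -450)
(157 + m)*a(-4, -4)⁴ = (157 - 450)*(-4)⁴ = -293*256 = -75008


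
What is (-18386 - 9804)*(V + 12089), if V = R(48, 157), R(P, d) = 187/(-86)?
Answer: -14651287365/43 ≈ -3.4073e+8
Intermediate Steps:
R(P, d) = -187/86 (R(P, d) = 187*(-1/86) = -187/86)
V = -187/86 ≈ -2.1744
(-18386 - 9804)*(V + 12089) = (-18386 - 9804)*(-187/86 + 12089) = -28190*1039467/86 = -14651287365/43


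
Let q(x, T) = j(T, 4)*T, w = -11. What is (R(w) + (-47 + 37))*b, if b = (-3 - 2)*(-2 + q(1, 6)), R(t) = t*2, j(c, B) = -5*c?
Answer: -29120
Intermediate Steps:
q(x, T) = -5*T² (q(x, T) = (-5*T)*T = -5*T²)
R(t) = 2*t
b = 910 (b = (-3 - 2)*(-2 - 5*6²) = -5*(-2 - 5*36) = -5*(-2 - 180) = -5*(-182) = 910)
(R(w) + (-47 + 37))*b = (2*(-11) + (-47 + 37))*910 = (-22 - 10)*910 = -32*910 = -29120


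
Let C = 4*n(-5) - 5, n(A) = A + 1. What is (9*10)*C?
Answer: -1890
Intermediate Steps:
n(A) = 1 + A
C = -21 (C = 4*(1 - 5) - 5 = 4*(-4) - 5 = -16 - 5 = -21)
(9*10)*C = (9*10)*(-21) = 90*(-21) = -1890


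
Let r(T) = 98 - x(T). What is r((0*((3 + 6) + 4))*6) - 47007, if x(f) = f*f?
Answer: -46909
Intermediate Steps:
x(f) = f**2
r(T) = 98 - T**2
r((0*((3 + 6) + 4))*6) - 47007 = (98 - ((0*((3 + 6) + 4))*6)**2) - 47007 = (98 - ((0*(9 + 4))*6)**2) - 47007 = (98 - ((0*13)*6)**2) - 47007 = (98 - (0*6)**2) - 47007 = (98 - 1*0**2) - 47007 = (98 - 1*0) - 47007 = (98 + 0) - 47007 = 98 - 47007 = -46909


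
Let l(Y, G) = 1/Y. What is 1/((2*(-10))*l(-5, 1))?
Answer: 1/4 ≈ 0.25000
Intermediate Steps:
1/((2*(-10))*l(-5, 1)) = 1/((2*(-10))/(-5)) = 1/(-20*(-1/5)) = 1/4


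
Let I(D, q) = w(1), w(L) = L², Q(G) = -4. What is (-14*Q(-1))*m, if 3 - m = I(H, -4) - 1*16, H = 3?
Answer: 1008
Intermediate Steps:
I(D, q) = 1 (I(D, q) = 1² = 1)
m = 18 (m = 3 - (1 - 1*16) = 3 - (1 - 16) = 3 - 1*(-15) = 3 + 15 = 18)
(-14*Q(-1))*m = -14*(-4)*18 = 56*18 = 1008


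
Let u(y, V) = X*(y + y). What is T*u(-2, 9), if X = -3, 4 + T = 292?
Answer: 3456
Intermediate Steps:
T = 288 (T = -4 + 292 = 288)
u(y, V) = -6*y (u(y, V) = -3*(y + y) = -6*y)
T*u(-2, 9) = 288*(-6*(-2)) = 288*12 = 3456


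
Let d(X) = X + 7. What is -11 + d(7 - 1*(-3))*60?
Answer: 1009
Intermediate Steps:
d(X) = 7 + X
-11 + d(7 - 1*(-3))*60 = -11 + (7 + (7 - 1*(-3)))*60 = -11 + (7 + (7 + 3))*60 = -11 + (7 + 10)*60 = -11 + 17*60 = -11 + 1020 = 1009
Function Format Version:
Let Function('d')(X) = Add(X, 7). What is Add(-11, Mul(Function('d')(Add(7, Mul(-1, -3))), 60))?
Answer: 1009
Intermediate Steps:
Function('d')(X) = Add(7, X)
Add(-11, Mul(Function('d')(Add(7, Mul(-1, -3))), 60)) = Add(-11, Mul(Add(7, Add(7, Mul(-1, -3))), 60)) = Add(-11, Mul(Add(7, Add(7, 3)), 60)) = Add(-11, Mul(Add(7, 10), 60)) = Add(-11, Mul(17, 60)) = Add(-11, 1020) = 1009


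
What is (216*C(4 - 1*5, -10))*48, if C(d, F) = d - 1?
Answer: -20736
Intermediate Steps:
C(d, F) = -1 + d
(216*C(4 - 1*5, -10))*48 = (216*(-1 + (4 - 1*5)))*48 = (216*(-1 + (4 - 5)))*48 = (216*(-1 - 1))*48 = (216*(-2))*48 = -432*48 = -20736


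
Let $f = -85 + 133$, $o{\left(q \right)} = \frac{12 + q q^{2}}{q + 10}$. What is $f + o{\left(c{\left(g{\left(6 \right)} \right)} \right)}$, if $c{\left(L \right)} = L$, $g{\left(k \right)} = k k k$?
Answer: $\frac{5044278}{113} \approx 44640.0$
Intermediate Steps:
$g{\left(k \right)} = k^{3}$ ($g{\left(k \right)} = k^{2} k = k^{3}$)
$o{\left(q \right)} = \frac{12 + q^{3}}{10 + q}$
$f = 48$
$f + o{\left(c{\left(g{\left(6 \right)} \right)} \right)} = 48 + \frac{12 + \left(6^{3}\right)^{3}}{10 + 6^{3}} = 48 + \frac{12 + 216^{3}}{10 + 216} = 48 + \frac{12 + 10077696}{226} = 48 + \frac{1}{226} \cdot 10077708 = 48 + \frac{5038854}{113} = \frac{5044278}{113}$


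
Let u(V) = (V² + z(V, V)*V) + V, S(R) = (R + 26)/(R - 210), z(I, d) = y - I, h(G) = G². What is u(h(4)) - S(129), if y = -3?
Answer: -2437/81 ≈ -30.086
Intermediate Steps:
z(I, d) = -3 - I
S(R) = (26 + R)/(-210 + R)
u(V) = V + V² + V*(-3 - V) (u(V) = (V² + (-3 - V)*V) + V = (V² + V*(-3 - V)) + V = V + V² + V*(-3 - V))
u(h(4)) - S(129) = -2*4² - (26 + 129)/(-210 + 129) = -2*16 - 155/(-81) = -32 - (-1)*155/81 = -32 - 1*(-155/81) = -32 + 155/81 = -2437/81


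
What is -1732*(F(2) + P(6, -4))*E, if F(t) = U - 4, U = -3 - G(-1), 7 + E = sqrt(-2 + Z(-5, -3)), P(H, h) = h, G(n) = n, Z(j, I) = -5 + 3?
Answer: -121240 + 34640*I ≈ -1.2124e+5 + 34640.0*I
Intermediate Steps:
Z(j, I) = -2
E = -7 + 2*I (E = -7 + sqrt(-2 - 2) = -7 + sqrt(-4) = -7 + 2*I ≈ -7.0 + 2.0*I)
U = -2 (U = -3 - 1*(-1) = -3 + 1 = -2)
F(t) = -6 (F(t) = -2 - 4 = -6)
-1732*(F(2) + P(6, -4))*E = -1732*(-6 - 4)*(-7 + 2*I) = -(-17320)*(-7 + 2*I) = -1732*(70 - 20*I) = -121240 + 34640*I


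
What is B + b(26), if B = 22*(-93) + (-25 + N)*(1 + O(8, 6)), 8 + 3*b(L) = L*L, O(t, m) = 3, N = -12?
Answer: -5914/3 ≈ -1971.3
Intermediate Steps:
b(L) = -8/3 + L²/3 (b(L) = -8/3 + (L*L)/3 = -8/3 + L²/3)
B = -2194 (B = 22*(-93) + (-25 - 12)*(1 + 3) = -2046 - 37*4 = -2046 - 148 = -2194)
B + b(26) = -2194 + (-8/3 + (⅓)*26²) = -2194 + (-8/3 + (⅓)*676) = -2194 + (-8/3 + 676/3) = -2194 + 668/3 = -5914/3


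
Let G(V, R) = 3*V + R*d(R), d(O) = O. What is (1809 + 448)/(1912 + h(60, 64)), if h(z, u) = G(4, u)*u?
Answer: 2257/264824 ≈ 0.0085226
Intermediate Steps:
G(V, R) = R² + 3*V (G(V, R) = 3*V + R*R = 3*V + R² = R² + 3*V)
h(z, u) = u*(12 + u²) (h(z, u) = (u² + 3*4)*u = (u² + 12)*u = (12 + u²)*u = u*(12 + u²))
(1809 + 448)/(1912 + h(60, 64)) = (1809 + 448)/(1912 + 64*(12 + 64²)) = 2257/(1912 + 64*(12 + 4096)) = 2257/(1912 + 64*4108) = 2257/(1912 + 262912) = 2257/264824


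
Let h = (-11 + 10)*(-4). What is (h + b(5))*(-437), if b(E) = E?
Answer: -3933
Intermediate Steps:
h = 4 (h = -1*(-4) = 4)
(h + b(5))*(-437) = (4 + 5)*(-437) = 9*(-437) = -3933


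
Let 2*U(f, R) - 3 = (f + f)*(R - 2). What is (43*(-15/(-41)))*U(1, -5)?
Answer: -7095/82 ≈ -86.524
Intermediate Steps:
U(f, R) = 3/2 + f*(-2 + R) (U(f, R) = 3/2 + ((f + f)*(R - 2))/2 = 3/2 + ((2*f)*(-2 + R))/2 = 3/2 + (2*f*(-2 + R))/2 = 3/2 + f*(-2 + R))
(43*(-15/(-41)))*U(1, -5) = (43*(-15/(-41)))*(3/2 - 2*1 - 5*1) = (43*(-15*(-1/41)))*(3/2 - 2 - 5) = (43*(15/41))*(-11/2) = (645/41)*(-11/2) = -7095/82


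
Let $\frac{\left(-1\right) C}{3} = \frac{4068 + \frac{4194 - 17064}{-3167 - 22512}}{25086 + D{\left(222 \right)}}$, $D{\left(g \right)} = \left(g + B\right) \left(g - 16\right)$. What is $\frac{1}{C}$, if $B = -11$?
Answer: $- \frac{880173404}{156712563} \approx -5.6165$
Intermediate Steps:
$D{\left(g \right)} = \left(-16 + g\right) \left(-11 + g\right)$ ($D{\left(g \right)} = \left(g - 11\right) \left(g - 16\right) = \left(-11 + g\right) \left(-16 + g\right) = \left(-16 + g\right) \left(-11 + g\right)$)
$C = - \frac{156712563}{880173404}$ ($C = - 3 \frac{4068 + \frac{4194 - 17064}{-3167 - 22512}}{25086 + \left(176 + 222^{2} - 5994\right)} = - 3 \frac{4068 - \frac{12870}{-25679}}{25086 + \left(176 + 49284 - 5994\right)} = - 3 \frac{4068 - - \frac{12870}{25679}}{25086 + 43466} = - 3 \frac{4068 + \frac{12870}{25679}}{68552} = - 3 \cdot \frac{104475042}{25679} \cdot \frac{1}{68552} = \left(-3\right) \frac{52237521}{880173404} = - \frac{156712563}{880173404} \approx -0.17805$)
$\frac{1}{C} = \frac{1}{- \frac{156712563}{880173404}} = - \frac{880173404}{156712563}$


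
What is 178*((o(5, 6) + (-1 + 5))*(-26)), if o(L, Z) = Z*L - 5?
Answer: -134212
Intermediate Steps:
o(L, Z) = -5 + L*Z (o(L, Z) = L*Z - 5 = -5 + L*Z)
178*((o(5, 6) + (-1 + 5))*(-26)) = 178*(((-5 + 5*6) + (-1 + 5))*(-26)) = 178*(((-5 + 30) + 4)*(-26)) = 178*((25 + 4)*(-26)) = 178*(29*(-26)) = 178*(-754) = -134212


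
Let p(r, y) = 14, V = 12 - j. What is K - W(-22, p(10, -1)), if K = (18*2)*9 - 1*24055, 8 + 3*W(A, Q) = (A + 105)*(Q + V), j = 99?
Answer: -65126/3 ≈ -21709.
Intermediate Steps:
V = -87 (V = 12 - 1*99 = 12 - 99 = -87)
W(A, Q) = -8/3 + (-87 + Q)*(105 + A)/3 (W(A, Q) = -8/3 + ((A + 105)*(Q - 87))/3 = -8/3 + ((105 + A)*(-87 + Q))/3 = -8/3 + ((-87 + Q)*(105 + A))/3 = -8/3 + (-87 + Q)*(105 + A)/3)
K = -23731 (K = 36*9 - 24055 = 324 - 24055 = -23731)
K - W(-22, p(10, -1)) = -23731 - (-9143/3 - 29*(-22) + 35*14 + (1/3)*(-22)*14) = -23731 - (-9143/3 + 638 + 490 - 308/3) = -23731 - 1*(-6067/3) = -23731 + 6067/3 = -65126/3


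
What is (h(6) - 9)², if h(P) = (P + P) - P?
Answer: 9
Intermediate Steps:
h(P) = P (h(P) = 2*P - P = P)
(h(6) - 9)² = (6 - 9)² = (-3)² = 9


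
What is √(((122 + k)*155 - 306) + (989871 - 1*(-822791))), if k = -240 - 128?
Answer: √1774226 ≈ 1332.0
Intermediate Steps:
k = -368
√(((122 + k)*155 - 306) + (989871 - 1*(-822791))) = √(((122 - 368)*155 - 306) + (989871 - 1*(-822791))) = √((-246*155 - 306) + (989871 + 822791)) = √((-38130 - 306) + 1812662) = √(-38436 + 1812662) = √1774226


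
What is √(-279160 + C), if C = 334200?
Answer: 16*√215 ≈ 234.61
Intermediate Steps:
√(-279160 + C) = √(-279160 + 334200) = √55040 = 16*√215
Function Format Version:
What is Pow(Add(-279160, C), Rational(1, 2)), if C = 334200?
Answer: Mul(16, Pow(215, Rational(1, 2))) ≈ 234.61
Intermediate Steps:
Pow(Add(-279160, C), Rational(1, 2)) = Pow(Add(-279160, 334200), Rational(1, 2)) = Pow(55040, Rational(1, 2)) = Mul(16, Pow(215, Rational(1, 2)))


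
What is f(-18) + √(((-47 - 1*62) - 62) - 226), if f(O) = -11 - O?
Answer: 7 + I*√397 ≈ 7.0 + 19.925*I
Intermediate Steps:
f(-18) + √(((-47 - 1*62) - 62) - 226) = (-11 - 1*(-18)) + √(((-47 - 1*62) - 62) - 226) = (-11 + 18) + √(((-47 - 62) - 62) - 226) = 7 + √((-109 - 62) - 226) = 7 + √(-171 - 226) = 7 + √(-397) = 7 + I*√397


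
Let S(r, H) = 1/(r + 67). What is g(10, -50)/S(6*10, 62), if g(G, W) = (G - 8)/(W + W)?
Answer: -127/50 ≈ -2.5400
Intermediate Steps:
S(r, H) = 1/(67 + r)
g(G, W) = (-8 + G)/(2*W) (g(G, W) = (-8 + G)/((2*W)) = (-8 + G)*(1/(2*W)) = (-8 + G)/(2*W))
g(10, -50)/S(6*10, 62) = ((½)*(-8 + 10)/(-50))/(1/(67 + 6*10)) = ((½)*(-1/50)*2)/(1/(67 + 60)) = -1/(50*(1/127)) = -1/(50*1/127) = -1/50*127 = -127/50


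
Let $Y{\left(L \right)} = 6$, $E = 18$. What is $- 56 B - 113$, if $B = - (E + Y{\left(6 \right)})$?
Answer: $1231$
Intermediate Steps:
$B = -24$ ($B = - (18 + 6) = \left(-1\right) 24 = -24$)
$- 56 B - 113 = \left(-56\right) \left(-24\right) - 113 = 1344 - 113 = 1231$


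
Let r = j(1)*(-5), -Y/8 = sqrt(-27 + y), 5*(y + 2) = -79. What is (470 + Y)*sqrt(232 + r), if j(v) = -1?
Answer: 470*sqrt(237) - 32*I*sqrt(16590)/5 ≈ 7235.6 - 824.33*I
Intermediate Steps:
y = -89/5 (y = -2 + (1/5)*(-79) = -2 - 79/5 = -89/5 ≈ -17.800)
Y = -32*I*sqrt(70)/5 (Y = -8*sqrt(-27 - 89/5) = -32*I*sqrt(70)/5 ≈ -53.546*I)
r = 5 (r = -1*(-5) = 5)
(470 + Y)*sqrt(232 + r) = (470 - 32*I*sqrt(70)/5)*sqrt(232 + 5) = (470 - 32*I*sqrt(70)/5)*sqrt(237) = sqrt(237)*(470 - 32*I*sqrt(70)/5)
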